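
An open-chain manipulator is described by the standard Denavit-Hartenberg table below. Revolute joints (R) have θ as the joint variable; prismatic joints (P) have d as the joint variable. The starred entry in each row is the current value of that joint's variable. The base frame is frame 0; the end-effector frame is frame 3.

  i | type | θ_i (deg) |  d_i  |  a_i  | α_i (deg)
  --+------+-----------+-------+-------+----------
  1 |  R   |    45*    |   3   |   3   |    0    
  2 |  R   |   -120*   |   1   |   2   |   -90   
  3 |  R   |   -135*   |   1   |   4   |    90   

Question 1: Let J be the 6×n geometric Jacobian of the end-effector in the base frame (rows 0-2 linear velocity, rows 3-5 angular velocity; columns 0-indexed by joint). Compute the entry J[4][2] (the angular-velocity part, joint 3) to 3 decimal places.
0.259

axis z_2 = (0.9659,0.2588,0.0000); lever o_n−o_2 = (0.2339,2.9909,2.8284)
cross product → J_v[:, 2] = (0.7321,-2.7321,2.8284)
J_ω[:, 2] = z_2
entry J[4][2] = 0.2588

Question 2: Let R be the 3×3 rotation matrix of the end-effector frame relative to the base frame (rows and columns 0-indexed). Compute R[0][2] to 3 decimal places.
-0.183

End-effector z-axis (col 2 of R) = (-0.1830,0.6830,-0.7071)
R[0][2] = -0.1830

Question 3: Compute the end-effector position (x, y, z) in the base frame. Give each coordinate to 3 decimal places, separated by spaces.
2.873 3.180 6.828

after link 1: o_1 = (2.1213, 2.1213, 3.0000)
after link 2: o_2 = (2.6390, 0.1895, 4.0000)
after link 3: o_3 = (2.8728, 3.1803, 6.8284)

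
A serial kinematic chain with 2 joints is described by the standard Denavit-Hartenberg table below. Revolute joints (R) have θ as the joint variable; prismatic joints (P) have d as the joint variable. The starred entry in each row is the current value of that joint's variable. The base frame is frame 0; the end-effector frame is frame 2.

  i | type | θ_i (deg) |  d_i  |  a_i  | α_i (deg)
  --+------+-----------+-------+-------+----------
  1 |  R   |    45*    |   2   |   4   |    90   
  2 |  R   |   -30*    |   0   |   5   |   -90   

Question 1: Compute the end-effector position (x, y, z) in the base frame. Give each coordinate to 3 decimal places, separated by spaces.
after link 1: o_1 = (2.8284, 2.8284, 2.0000)
after link 2: o_2 = (5.8903, 5.8903, -0.5000)

5.890 5.890 -0.500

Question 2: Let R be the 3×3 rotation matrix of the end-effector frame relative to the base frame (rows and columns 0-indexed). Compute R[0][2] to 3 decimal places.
End-effector z-axis (col 2 of R) = (0.3536,0.3536,0.8660)
R[0][2] = 0.3536

0.354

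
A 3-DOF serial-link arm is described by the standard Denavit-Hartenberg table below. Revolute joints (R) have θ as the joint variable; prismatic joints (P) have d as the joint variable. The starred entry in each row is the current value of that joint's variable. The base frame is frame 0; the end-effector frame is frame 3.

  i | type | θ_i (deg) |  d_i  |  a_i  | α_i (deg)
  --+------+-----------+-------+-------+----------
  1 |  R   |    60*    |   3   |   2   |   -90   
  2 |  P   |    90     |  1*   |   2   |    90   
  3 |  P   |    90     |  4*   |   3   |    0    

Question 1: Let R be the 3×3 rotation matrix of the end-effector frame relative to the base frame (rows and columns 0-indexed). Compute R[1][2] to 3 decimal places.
End-effector z-axis (col 2 of R) = (0.5000,0.8660,0.0000)
R[1][2] = 0.8660

0.866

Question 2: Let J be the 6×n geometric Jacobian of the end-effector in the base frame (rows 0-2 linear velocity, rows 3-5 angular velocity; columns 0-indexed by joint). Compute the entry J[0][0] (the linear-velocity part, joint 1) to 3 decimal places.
axis z_0 = ẑ; lever o_n−o_0 = (-0.4641,7.1962,1.0000)
cross product → J_v[:, 0] = (-7.1962,-0.4641,0.0000)
J_ω[:, 0] = z_0
entry J[0][0] = -7.1962

-7.196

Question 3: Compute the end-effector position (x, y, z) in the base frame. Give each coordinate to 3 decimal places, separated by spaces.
-0.464 7.196 1.000

after link 1: o_1 = (1.0000, 1.7321, 3.0000)
after link 2: o_2 = (0.1340, 2.2321, 1.0000)
after link 3: o_3 = (-0.4641, 7.1962, 1.0000)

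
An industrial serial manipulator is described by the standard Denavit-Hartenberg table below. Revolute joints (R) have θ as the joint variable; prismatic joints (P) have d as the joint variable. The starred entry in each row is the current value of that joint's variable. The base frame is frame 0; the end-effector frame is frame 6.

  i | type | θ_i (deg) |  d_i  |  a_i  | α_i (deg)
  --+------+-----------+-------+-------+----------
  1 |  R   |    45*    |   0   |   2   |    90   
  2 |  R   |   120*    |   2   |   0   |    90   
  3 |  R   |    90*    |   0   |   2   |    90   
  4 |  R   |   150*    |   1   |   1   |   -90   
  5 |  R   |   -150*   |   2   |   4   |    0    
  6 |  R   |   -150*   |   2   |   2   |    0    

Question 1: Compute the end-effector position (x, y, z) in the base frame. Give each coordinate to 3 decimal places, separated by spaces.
after link 1: o_1 = (1.4142, 1.4142, 0.0000)
after link 2: o_2 = (2.8284, -0.0000, 0.0000)
after link 3: o_3 = (4.2426, -1.4142, 0.0000)
after link 4: o_4 = (3.5829, -0.8492, 1.1160)
after link 5: o_5 = (2.1687, -5.0918, 1.1160)
after link 6: o_6 = (0.7071, -3.9145, -1.0000)

0.707 -3.914 -1.000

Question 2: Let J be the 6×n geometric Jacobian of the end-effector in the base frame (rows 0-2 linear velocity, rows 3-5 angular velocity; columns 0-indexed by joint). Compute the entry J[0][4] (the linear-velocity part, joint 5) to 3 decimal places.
-0.953

axis z_4 = (-0.8839,-0.1768,-0.4330); lever o_n−o_4 = (-2.8758,-3.0653,-2.1160)
cross product → J_v[:, 4] = (-0.9532,-0.6251,2.2010)
J_ω[:, 4] = z_4
entry J[0][4] = -0.9532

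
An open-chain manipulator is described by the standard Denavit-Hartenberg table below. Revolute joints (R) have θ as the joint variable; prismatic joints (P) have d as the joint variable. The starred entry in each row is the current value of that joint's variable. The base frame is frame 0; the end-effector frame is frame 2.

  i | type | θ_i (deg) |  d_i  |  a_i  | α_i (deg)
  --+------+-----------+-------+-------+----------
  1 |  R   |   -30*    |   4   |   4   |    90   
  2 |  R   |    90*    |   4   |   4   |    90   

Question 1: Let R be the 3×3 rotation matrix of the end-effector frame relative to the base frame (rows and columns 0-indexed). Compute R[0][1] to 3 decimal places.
-0.500

End-effector y-axis (col 1 of R) = (-0.5000,-0.8660,0.0000)
R[0][1] = -0.5000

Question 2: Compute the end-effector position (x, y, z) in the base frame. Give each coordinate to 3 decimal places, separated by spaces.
after link 1: o_1 = (3.4641, -2.0000, 4.0000)
after link 2: o_2 = (1.4641, -5.4641, 8.0000)

1.464 -5.464 8.000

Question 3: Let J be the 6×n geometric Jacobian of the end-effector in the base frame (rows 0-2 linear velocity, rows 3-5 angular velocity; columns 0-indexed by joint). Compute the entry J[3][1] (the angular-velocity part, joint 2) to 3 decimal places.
axis z_1 = (-0.5000,-0.8660,0.0000); lever o_n−o_1 = (-2.0000,-3.4641,4.0000)
cross product → J_v[:, 1] = (-3.4641,2.0000,0.0000)
J_ω[:, 1] = z_1
entry J[3][1] = -0.5000

-0.500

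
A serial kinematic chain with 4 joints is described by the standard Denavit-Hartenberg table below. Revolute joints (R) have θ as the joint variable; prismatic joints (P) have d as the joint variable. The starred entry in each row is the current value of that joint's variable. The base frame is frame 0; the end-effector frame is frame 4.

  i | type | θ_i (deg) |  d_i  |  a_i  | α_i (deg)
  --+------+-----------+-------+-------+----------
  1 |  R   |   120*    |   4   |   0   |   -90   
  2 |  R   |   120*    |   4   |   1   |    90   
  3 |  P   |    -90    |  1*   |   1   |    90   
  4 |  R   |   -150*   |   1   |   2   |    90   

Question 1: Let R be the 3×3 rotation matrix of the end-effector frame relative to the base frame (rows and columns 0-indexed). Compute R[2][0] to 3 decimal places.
0.250

End-effector x-axis (col 0 of R) = (-0.5335,-0.8080,0.2500)
R[2][0] = 0.2500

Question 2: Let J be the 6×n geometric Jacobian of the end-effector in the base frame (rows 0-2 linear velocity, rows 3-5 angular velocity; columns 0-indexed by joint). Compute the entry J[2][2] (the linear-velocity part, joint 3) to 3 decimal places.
prismatic axis z_2 = (-0.4330,0.7500,-0.5000)
J_v[:, 2] = z_2; J_ω[:, 2] = (0,0,0)
entry J[2][2] = -0.5000

-0.500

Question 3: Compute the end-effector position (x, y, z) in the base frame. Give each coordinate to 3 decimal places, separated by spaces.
after link 1: o_1 = (0.0000, 0.0000, 4.0000)
after link 2: o_2 = (-3.2141, -2.4330, 3.1340)
after link 3: o_3 = (-2.7811, -1.1830, 2.6340)
after link 4: o_4 = (-4.0981, -2.3660, 4.0000)

-4.098 -2.366 4.000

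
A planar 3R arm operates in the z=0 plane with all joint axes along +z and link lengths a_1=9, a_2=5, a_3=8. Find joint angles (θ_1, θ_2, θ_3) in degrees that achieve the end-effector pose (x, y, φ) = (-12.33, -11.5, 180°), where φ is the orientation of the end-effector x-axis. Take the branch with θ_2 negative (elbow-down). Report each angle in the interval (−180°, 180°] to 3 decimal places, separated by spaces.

wrist centre = target − a_3·(cos φ, sin φ) = (-4.3300, -11.5000)
cos θ_2 = (150.9989−9²−5²)/(2·9·5) = 0.5000; θ_2 = -60.0008° (elbow-down)
β = atan2(-11.5000,-4.3300) = -110.6324°; ψ = atan2(-4.3302,11.4999) = -20.6333°
θ_1 = β − ψ = -89.9992°
θ_3 = φ − θ_1 − θ_2 = -30.0000° (wrapped to (-180°,180°])

-89.999 -60.001 -30.000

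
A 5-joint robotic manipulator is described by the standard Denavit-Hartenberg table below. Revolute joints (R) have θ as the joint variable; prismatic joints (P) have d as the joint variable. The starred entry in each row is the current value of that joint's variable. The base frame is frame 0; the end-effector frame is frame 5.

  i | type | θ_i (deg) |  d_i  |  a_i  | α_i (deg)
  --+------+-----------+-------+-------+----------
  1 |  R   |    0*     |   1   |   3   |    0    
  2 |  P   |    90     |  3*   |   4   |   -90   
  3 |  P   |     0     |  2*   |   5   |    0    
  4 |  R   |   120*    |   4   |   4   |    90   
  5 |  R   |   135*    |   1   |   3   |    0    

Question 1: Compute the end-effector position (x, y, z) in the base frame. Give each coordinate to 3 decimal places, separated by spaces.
after link 1: o_1 = (3.0000, 0.0000, 1.0000)
after link 2: o_2 = (3.0000, 4.0000, 4.0000)
after link 3: o_3 = (1.0000, 9.0000, 4.0000)
after link 4: o_4 = (-3.0000, 7.0000, 0.5359)
after link 5: o_5 = (-5.1213, 8.9267, 1.8730)

-5.121 8.927 1.873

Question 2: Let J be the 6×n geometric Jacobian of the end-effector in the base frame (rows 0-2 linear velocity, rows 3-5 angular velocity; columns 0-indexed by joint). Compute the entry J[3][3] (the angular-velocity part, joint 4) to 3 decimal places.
axis z_3 = (-1.0000,0.0000,0.0000); lever o_n−o_3 = (-6.1213,-0.0733,-2.1270)
cross product → J_v[:, 3] = (-0.0000,-2.1270,0.0733)
J_ω[:, 3] = z_3
entry J[3][3] = -1.0000

-1.000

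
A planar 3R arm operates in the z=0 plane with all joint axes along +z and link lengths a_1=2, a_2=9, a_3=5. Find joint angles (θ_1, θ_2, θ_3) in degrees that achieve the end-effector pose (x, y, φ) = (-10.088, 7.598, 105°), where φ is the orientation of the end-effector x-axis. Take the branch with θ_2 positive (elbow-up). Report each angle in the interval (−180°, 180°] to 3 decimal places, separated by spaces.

wrist centre = target − a_3·(cos φ, sin φ) = (-8.7939, 2.7684)
cos θ_2 = (84.9966−2²−9²)/(2·2·9) = -0.0001; θ_2 = 90.0054° (elbow-up)
β = atan2(2.7684,-8.7939) = 162.5257°; ψ = atan2(9.0000,1.9992) = 77.4763°
θ_1 = β − ψ = 85.0494°
θ_3 = φ − θ_1 − θ_2 = -70.0548° (wrapped to (-180°,180°])

85.049 90.005 -70.055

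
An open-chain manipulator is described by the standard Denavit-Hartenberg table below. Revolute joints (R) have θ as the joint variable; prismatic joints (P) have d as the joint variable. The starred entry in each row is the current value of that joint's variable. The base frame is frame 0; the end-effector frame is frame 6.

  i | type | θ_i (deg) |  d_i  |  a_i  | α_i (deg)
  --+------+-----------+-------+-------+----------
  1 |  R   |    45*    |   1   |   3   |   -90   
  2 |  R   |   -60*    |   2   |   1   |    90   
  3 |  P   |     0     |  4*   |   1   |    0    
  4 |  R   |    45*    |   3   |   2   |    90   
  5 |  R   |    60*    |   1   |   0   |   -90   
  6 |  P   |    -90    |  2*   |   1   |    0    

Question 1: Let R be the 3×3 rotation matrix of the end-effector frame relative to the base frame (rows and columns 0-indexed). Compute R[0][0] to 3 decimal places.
0.750

End-effector x-axis (col 0 of R) = (0.7500,-0.2500,0.6124)
R[0][0] = 0.7500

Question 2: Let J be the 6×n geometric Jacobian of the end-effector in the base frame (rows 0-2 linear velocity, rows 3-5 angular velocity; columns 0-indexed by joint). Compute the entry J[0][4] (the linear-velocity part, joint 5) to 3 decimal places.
1.311

axis z_4 = (0.7500,-0.2500,0.6124); lever o_n−o_4 = (1.3206,-2.4114,0.6641)
cross product → J_v[:, 4] = (1.3107,0.3107,-1.4784)
J_ω[:, 4] = z_4
entry J[0][4] = 1.3107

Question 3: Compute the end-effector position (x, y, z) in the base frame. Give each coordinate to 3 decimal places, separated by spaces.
-2.052 -0.955 8.121

after link 1: o_1 = (2.1213, 2.1213, 1.0000)
after link 2: o_2 = (1.0607, 3.8891, 1.8660)
after link 3: o_3 = (-1.0353, 1.7932, 4.7321)
after link 4: o_4 = (-3.3724, 1.4560, 7.4568)
after link 5: o_5 = (-2.6224, 1.2060, 8.0692)
after link 6: o_6 = (-2.0518, -0.9554, 8.1209)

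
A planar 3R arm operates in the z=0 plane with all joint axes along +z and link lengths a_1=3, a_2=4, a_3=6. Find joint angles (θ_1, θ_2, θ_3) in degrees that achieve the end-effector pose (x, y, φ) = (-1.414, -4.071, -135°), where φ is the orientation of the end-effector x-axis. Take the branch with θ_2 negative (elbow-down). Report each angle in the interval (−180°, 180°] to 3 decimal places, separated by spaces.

89.997 -134.996 -90.001

wrist centre = target − a_3·(cos φ, sin φ) = (2.8286, 0.1716)
cos θ_2 = (8.0307−3²−4²)/(2·3·4) = -0.7071; θ_2 = -134.9958° (elbow-down)
β = atan2(0.1716,2.8286) = 3.4724°; ψ = atan2(-2.8286,0.1718) = -86.5248°
θ_1 = β − ψ = 89.9972°
θ_3 = φ − θ_1 − θ_2 = -90.0014° (wrapped to (-180°,180°])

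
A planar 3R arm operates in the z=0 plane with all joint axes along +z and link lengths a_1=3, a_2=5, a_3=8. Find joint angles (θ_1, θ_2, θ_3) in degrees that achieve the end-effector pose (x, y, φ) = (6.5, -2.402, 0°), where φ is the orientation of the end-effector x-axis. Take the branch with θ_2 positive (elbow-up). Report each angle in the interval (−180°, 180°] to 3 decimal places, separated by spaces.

wrist centre = target − a_3·(cos φ, sin φ) = (-1.5000, -2.4020)
cos θ_2 = (8.0196−3²−5²)/(2·3·5) = -0.8660; θ_2 = 149.9986° (elbow-up)
β = atan2(-2.4020,-1.5000) = -121.9839°; ψ = atan2(2.5001,-1.3301) = 118.0132°
θ_1 = β − ψ = -239.9971°
θ_3 = φ − θ_1 − θ_2 = 89.9985° (wrapped to (-180°,180°])

120.003 149.999 89.998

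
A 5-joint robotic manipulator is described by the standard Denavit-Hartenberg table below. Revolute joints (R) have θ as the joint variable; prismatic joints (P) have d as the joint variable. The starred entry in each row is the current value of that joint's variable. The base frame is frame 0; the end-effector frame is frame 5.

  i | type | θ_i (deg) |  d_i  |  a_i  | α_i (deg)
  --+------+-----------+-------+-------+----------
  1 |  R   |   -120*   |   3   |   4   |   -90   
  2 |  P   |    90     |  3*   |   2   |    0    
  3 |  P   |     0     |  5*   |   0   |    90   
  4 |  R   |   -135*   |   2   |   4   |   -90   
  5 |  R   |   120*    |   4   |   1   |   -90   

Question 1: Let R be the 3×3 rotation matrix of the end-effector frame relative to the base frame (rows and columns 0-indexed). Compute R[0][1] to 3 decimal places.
0.612

End-effector y-axis (col 1 of R) = (0.6124,-0.3536,0.7071)
R[0][1] = 0.6124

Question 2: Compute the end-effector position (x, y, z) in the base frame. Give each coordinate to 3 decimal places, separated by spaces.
-0.232 -5.795 0.646

after link 1: o_1 = (-2.0000, -3.4641, 3.0000)
after link 2: o_2 = (0.5981, -4.9641, 1.0000)
after link 3: o_3 = (4.9282, -7.4641, 1.0000)
after link 4: o_4 = (1.4787, -7.7819, 3.8284)
after link 5: o_5 = (-0.2316, -5.7945, 0.6464)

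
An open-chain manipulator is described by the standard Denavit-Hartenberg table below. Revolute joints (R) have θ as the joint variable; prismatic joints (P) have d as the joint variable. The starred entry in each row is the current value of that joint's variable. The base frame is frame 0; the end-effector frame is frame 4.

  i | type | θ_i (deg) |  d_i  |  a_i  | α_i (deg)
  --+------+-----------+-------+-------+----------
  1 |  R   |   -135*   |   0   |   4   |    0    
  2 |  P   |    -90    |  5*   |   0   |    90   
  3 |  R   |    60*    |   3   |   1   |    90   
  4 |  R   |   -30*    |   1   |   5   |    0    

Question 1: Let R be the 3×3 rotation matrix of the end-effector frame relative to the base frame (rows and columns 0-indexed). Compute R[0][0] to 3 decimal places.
-0.660

End-effector x-axis (col 0 of R) = (-0.6597,-0.0474,0.7500)
R[0][0] = -0.6597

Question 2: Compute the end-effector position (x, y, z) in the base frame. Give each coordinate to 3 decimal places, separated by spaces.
-4.972 0.022 9.116

after link 1: o_1 = (-2.8284, -2.8284, 0.0000)
after link 2: o_2 = (-2.8284, -2.8284, 5.0000)
after link 3: o_3 = (-1.0607, -0.3536, 5.8660)
after link 4: o_4 = (-4.9717, 0.0220, 9.1160)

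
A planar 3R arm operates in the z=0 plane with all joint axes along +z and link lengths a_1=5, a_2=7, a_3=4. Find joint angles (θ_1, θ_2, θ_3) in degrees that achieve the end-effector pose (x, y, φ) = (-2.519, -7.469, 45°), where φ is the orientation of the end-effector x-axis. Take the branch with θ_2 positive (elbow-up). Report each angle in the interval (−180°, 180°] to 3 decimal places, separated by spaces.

wrist centre = target − a_3·(cos φ, sin φ) = (-5.3474, -10.2974)
cos θ_2 = (134.6320−5²−7²)/(2·5·7) = 0.8662; θ_2 = 29.9833° (elbow-up)
β = atan2(-10.2974,-5.3474) = -117.4427°; ψ = atan2(3.4982,11.0632) = 17.5472°
θ_1 = β − ψ = -134.9899°
θ_3 = φ − θ_1 − θ_2 = 150.0066° (wrapped to (-180°,180°])

-134.990 29.983 150.007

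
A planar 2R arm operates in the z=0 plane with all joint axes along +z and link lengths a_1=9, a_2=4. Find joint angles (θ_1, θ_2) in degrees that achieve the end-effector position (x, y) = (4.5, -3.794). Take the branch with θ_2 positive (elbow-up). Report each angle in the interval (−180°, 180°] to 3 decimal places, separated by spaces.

cos θ_2 = (34.6444−9²−4²)/(2·9·4) = -0.8660; θ_2 = 150.0028° (elbow-up)
β = atan2(-3.7940,4.5000) = -40.1346°; ψ = atan2(1.9998,5.5358) = 19.8625°
θ_1 = β − ψ = -59.9971°

-59.997 150.003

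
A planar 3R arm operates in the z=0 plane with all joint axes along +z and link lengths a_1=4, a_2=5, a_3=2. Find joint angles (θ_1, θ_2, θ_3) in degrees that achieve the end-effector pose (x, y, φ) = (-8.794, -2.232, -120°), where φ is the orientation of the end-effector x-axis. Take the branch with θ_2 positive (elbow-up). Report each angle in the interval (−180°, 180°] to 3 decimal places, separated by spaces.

149.996 60.006 29.998

wrist centre = target − a_3·(cos φ, sin φ) = (-7.7940, -0.4999)
cos θ_2 = (60.9964−4²−5²)/(2·4·5) = 0.4999; θ_2 = 60.0060° (elbow-up)
β = atan2(-0.4999,-7.7940) = -176.3298°; ψ = atan2(4.3304,6.4995) = 33.6739°
θ_1 = β − ψ = -210.0037°
θ_3 = φ − θ_1 − θ_2 = 29.9977° (wrapped to (-180°,180°])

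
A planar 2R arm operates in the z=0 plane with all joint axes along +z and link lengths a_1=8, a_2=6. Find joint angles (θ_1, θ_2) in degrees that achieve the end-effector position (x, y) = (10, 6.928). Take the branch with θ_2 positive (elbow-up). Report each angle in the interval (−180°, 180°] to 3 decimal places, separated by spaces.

cos θ_2 = (147.9972−8²−6²)/(2·8·6) = 0.5000; θ_2 = 60.0019° (elbow-up)
β = atan2(6.9280,10.0000) = 34.7142°; ψ = atan2(5.1963,10.9998) = 25.2858°
θ_1 = β − ψ = 9.4284°

9.428 60.002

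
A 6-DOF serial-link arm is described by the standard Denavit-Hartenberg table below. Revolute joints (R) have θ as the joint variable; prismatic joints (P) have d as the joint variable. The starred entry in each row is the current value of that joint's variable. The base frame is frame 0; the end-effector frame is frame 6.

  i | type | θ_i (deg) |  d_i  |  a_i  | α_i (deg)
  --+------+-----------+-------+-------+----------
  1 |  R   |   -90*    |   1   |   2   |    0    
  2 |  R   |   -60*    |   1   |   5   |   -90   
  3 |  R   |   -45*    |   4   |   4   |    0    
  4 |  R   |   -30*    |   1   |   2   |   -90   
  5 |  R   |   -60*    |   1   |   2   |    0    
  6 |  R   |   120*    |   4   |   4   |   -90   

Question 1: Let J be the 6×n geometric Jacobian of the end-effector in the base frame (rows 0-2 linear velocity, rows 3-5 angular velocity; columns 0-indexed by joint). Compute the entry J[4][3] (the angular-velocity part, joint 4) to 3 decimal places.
-0.866

axis z_3 = (0.5000,-0.8660,0.0000); lever o_n−o_3 = (-5.6693,-2.4279,3.5355)
cross product → J_v[:, 3] = (-3.0619,-1.7678,-6.1237)
J_ω[:, 3] = z_3
entry J[4][3] = -0.8660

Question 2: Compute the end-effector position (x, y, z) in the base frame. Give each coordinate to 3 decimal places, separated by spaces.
after link 1: o_1 = (0.0000, -2.0000, 1.0000)
after link 2: o_2 = (-4.3301, -4.5000, 2.0000)
after link 3: o_3 = (-4.7796, -9.3783, 4.8284)
after link 4: o_4 = (-4.7279, -10.5032, 6.7603)
after link 5: o_5 = (-4.9225, -12.6155, 7.4674)
after link 6: o_6 = (-10.4489, -11.8062, 8.3640)

-10.449 -11.806 8.364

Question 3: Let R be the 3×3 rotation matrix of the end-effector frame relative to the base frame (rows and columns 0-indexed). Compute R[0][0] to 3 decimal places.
-0.545

End-effector x-axis (col 0 of R) = (-0.5451,0.6853,0.4830)
R[0][0] = -0.5451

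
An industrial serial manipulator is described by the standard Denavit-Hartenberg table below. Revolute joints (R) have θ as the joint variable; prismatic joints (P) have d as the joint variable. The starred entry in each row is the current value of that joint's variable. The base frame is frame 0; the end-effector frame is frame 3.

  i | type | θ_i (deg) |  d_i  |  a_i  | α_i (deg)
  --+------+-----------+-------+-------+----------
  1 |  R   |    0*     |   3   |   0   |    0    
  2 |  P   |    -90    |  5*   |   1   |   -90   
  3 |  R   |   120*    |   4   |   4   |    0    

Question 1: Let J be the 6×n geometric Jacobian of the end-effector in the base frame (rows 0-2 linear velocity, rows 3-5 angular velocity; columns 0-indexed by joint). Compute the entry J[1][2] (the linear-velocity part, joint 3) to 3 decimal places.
3.464

axis z_2 = (1.0000,0.0000,0.0000); lever o_n−o_2 = (4.0000,2.0000,-3.4641)
cross product → J_v[:, 2] = (-0.0000,3.4641,2.0000)
J_ω[:, 2] = z_2
entry J[1][2] = 3.4641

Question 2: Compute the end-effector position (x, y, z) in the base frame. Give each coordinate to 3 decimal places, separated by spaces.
4.000 1.000 4.536

after link 1: o_1 = (0.0000, 0.0000, 3.0000)
after link 2: o_2 = (0.0000, -1.0000, 8.0000)
after link 3: o_3 = (4.0000, 1.0000, 4.5359)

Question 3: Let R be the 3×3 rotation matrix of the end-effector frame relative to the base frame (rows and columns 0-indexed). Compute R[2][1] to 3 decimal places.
End-effector y-axis (col 1 of R) = (-0.0000,0.8660,0.5000)
R[2][1] = 0.5000

0.500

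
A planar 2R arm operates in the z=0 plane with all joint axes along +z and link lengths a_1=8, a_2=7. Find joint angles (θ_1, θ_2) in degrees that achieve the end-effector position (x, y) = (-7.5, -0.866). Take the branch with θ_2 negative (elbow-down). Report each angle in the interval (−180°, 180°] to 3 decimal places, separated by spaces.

-120.000 -120.000

cos θ_2 = (57.0000−8²−7²)/(2·8·7) = -0.5000; θ_2 = -120.0000° (elbow-down)
β = atan2(-0.8660,-7.5000) = -173.4134°; ψ = atan2(-6.0622,4.5000) = -53.4132°
θ_1 = β − ψ = -120.0002°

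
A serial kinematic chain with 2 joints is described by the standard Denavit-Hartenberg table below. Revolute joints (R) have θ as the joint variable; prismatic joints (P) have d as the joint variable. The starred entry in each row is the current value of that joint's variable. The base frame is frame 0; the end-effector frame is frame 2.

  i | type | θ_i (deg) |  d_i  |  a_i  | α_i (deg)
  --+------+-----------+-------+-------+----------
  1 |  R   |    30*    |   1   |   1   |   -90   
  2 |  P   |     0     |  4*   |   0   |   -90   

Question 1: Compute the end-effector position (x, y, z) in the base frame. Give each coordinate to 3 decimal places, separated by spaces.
-1.134 3.964 1.000

after link 1: o_1 = (0.8660, 0.5000, 1.0000)
after link 2: o_2 = (-1.1340, 3.9641, 1.0000)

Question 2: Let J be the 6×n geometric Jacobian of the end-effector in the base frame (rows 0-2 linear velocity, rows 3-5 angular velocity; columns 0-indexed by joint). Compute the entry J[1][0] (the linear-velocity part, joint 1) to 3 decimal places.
-1.134

axis z_0 = ẑ; lever o_n−o_0 = (-1.1340,3.9641,1.0000)
cross product → J_v[:, 0] = (-3.9641,-1.1340,0.0000)
J_ω[:, 0] = z_0
entry J[1][0] = -1.1340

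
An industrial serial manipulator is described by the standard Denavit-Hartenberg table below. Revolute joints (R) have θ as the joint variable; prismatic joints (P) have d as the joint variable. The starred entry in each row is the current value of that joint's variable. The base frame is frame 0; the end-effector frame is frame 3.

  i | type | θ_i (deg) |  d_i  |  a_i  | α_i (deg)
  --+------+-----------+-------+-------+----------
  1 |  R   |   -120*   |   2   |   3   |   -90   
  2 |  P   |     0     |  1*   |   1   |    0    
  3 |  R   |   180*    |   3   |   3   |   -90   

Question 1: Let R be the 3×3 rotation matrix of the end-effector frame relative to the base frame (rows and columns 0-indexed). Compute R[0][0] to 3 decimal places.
End-effector x-axis (col 0 of R) = (0.5000,0.8660,-0.0000)
R[0][0] = 0.5000

0.500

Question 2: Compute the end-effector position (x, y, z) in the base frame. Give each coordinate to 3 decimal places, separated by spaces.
2.964 -2.866 2.000

after link 1: o_1 = (-1.5000, -2.5981, 2.0000)
after link 2: o_2 = (-1.1340, -3.9641, 2.0000)
after link 3: o_3 = (2.9641, -2.8660, 2.0000)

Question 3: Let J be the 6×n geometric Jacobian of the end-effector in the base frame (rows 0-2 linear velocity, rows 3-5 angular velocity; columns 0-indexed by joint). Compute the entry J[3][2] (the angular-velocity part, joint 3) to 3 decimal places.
0.866

axis z_2 = (0.8660,-0.5000,0.0000); lever o_n−o_2 = (4.0981,1.0981,-0.0000)
cross product → J_v[:, 2] = (0.0000,0.0000,3.0000)
J_ω[:, 2] = z_2
entry J[3][2] = 0.8660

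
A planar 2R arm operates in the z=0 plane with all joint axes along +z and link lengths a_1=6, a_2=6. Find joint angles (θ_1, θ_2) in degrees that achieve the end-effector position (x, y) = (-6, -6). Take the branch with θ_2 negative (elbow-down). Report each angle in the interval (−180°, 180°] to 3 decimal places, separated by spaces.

cos θ_2 = (72.0000−6²−6²)/(2·6·6) = 0.0000; θ_2 = -90.0000° (elbow-down)
β = atan2(-6.0000,-6.0000) = -135.0000°; ψ = atan2(-6.0000,6.0000) = -45.0000°
θ_1 = β − ψ = -90.0000°

-90.000 -90.000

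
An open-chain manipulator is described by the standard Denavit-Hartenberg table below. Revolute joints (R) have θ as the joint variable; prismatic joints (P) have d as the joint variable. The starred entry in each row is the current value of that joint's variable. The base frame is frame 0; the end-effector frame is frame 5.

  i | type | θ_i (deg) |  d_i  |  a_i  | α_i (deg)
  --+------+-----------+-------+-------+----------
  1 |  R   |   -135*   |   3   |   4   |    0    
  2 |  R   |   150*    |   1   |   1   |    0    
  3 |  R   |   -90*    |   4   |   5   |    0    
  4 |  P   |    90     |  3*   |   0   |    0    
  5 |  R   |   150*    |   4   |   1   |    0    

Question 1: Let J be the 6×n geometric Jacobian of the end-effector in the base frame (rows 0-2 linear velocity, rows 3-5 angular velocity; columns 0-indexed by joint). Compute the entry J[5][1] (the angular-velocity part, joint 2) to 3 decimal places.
1.000

axis z_1 = (0.0000,0.0000,1.0000); lever o_n−o_1 = (1.2941,-4.3120,12.0000)
cross product → J_v[:, 1] = (4.3120,1.2941,-0.0000)
J_ω[:, 1] = z_1
entry J[5][1] = 1.0000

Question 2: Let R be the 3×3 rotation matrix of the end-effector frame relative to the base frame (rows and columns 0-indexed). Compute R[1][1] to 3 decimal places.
-0.966

End-effector y-axis (col 1 of R) = (-0.2588,-0.9659,0.0000)
R[1][1] = -0.9659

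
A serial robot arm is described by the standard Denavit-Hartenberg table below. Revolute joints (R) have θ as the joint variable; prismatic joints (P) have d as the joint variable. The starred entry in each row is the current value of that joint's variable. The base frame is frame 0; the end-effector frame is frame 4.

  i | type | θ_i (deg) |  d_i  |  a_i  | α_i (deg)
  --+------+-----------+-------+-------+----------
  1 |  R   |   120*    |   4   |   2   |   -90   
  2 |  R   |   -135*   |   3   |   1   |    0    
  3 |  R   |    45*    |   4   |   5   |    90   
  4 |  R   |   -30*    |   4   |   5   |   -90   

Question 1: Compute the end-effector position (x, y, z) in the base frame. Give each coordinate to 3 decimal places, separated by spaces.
-2.544 -4.594 14.037

after link 1: o_1 = (-1.0000, 1.7321, 4.0000)
after link 2: o_2 = (-3.2445, -0.3803, 4.7071)
after link 3: o_3 = (-6.7086, -2.3803, 9.7071)
after link 4: o_4 = (-2.5436, -4.5944, 14.0372)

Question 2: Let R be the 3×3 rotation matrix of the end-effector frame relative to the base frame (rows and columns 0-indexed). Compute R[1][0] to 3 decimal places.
0.250

End-effector x-axis (col 0 of R) = (0.4330,0.2500,0.8660)
R[1][0] = 0.2500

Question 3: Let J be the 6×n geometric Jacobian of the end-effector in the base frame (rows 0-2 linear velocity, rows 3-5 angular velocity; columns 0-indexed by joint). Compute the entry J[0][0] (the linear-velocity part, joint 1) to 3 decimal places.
axis z_0 = ẑ; lever o_n−o_0 = (-2.5436,-4.5944,14.0372)
cross product → J_v[:, 0] = (4.5944,-2.5436,0.0000)
J_ω[:, 0] = z_0
entry J[0][0] = 4.5944

4.594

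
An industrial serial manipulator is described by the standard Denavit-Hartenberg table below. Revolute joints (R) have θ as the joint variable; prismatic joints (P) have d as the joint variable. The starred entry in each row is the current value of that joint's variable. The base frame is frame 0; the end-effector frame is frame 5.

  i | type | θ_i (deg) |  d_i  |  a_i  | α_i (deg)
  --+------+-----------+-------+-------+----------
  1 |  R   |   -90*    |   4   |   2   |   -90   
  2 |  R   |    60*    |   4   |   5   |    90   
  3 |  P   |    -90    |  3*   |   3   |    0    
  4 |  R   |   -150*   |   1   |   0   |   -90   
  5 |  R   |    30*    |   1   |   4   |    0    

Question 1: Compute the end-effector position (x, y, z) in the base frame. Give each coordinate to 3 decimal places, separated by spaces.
after link 1: o_1 = (0.0000, -2.0000, 4.0000)
after link 2: o_2 = (4.0000, -4.5000, -0.3301)
after link 3: o_3 = (1.0000, -7.0981, 1.1699)
after link 4: o_4 = (1.0000, -7.9641, 1.6699)
after link 5: o_5 = (3.5000, -4.9330, 2.9199)

3.500 -4.933 2.920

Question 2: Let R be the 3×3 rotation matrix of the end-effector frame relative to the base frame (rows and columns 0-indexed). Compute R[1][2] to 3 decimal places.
End-effector z-axis (col 2 of R) = (-0.5000,0.4330,0.7500)
R[1][2] = 0.4330

0.433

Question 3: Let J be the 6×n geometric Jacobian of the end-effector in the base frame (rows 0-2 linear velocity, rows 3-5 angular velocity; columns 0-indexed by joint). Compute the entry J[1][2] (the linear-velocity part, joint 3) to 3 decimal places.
-0.866

prismatic axis z_2 = (0.0000,-0.8660,0.5000)
J_v[:, 2] = z_2; J_ω[:, 2] = (0,0,0)
entry J[1][2] = -0.8660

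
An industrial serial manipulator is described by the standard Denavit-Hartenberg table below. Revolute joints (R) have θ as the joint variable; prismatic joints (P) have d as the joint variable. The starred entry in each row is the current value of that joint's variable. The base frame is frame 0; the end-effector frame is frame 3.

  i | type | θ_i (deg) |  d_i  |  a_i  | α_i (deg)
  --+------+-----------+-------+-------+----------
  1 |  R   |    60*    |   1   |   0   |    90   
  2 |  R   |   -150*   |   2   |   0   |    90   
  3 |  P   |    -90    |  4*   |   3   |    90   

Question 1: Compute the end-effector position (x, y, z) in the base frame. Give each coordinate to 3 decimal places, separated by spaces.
after link 1: o_1 = (0.0000, 0.0000, 1.0000)
after link 2: o_2 = (1.7321, -1.0000, 1.0000)
after link 3: o_3 = (-1.8660, -1.2321, 4.4641)

-1.866 -1.232 4.464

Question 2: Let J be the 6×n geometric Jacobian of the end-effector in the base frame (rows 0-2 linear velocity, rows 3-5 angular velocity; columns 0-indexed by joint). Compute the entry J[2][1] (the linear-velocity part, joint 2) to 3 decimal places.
axis z_1 = (0.8660,-0.5000,0.0000); lever o_n−o_1 = (-1.8660,-1.2321,3.4641)
cross product → J_v[:, 1] = (-1.7321,-3.0000,-2.0000)
J_ω[:, 1] = z_1
entry J[2][1] = -2.0000

-2.000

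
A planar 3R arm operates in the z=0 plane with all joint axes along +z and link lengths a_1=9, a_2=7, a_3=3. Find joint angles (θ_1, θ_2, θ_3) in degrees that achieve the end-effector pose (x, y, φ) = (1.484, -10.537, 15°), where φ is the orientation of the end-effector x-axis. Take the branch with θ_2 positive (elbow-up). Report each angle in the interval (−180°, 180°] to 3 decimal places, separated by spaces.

-134.999 90.003 59.996

wrist centre = target − a_3·(cos φ, sin φ) = (-1.4138, -11.3135)
cos θ_2 = (129.9931−9²−7²)/(2·9·7) = -0.0001; θ_2 = 90.0031° (elbow-up)
β = atan2(-11.3135,-1.4138) = -97.1230°; ψ = atan2(7.0000,8.9996) = 37.8762°
θ_1 = β − ψ = -134.9992°
θ_3 = φ − θ_1 − θ_2 = 59.9960° (wrapped to (-180°,180°])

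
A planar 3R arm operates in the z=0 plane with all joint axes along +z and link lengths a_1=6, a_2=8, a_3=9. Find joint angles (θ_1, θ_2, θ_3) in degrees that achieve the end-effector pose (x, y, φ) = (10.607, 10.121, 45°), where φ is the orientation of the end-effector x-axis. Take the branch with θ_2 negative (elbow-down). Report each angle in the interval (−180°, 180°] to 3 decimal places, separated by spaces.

wrist centre = target − a_3·(cos φ, sin φ) = (4.2430, 3.7570)
cos θ_2 = (32.1187−6²−8²)/(2·6·8) = -0.7071; θ_2 = -134.9992° (elbow-down)
β = atan2(3.7570,4.2430) = 41.5236°; ψ = atan2(-5.6569,0.3432) = -86.5279°
θ_1 = β − ψ = 128.0515°
θ_3 = φ − θ_1 − θ_2 = 51.9477° (wrapped to (-180°,180°])

128.052 -134.999 51.948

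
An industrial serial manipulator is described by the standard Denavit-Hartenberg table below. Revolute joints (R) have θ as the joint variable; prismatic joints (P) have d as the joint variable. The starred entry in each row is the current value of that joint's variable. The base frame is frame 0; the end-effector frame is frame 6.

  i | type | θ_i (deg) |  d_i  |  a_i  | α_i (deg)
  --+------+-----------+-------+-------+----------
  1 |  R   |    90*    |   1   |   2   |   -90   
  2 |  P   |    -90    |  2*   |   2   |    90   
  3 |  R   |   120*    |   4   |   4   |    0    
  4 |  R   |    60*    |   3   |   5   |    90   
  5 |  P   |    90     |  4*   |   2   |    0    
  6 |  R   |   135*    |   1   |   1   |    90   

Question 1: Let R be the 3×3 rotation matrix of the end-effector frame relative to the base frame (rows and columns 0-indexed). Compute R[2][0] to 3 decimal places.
End-effector x-axis (col 0 of R) = (0.0000,0.7071,0.7071)
R[2][0] = 0.7071

0.707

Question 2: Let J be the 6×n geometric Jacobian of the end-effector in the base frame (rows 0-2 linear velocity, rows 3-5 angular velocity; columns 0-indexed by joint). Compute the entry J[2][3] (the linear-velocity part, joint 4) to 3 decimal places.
-5.000

axis z_3 = (-0.0000,-1.0000,0.0000); lever o_n−o_3 = (-5.0000,-4.2929,-4.2929)
cross product → J_v[:, 3] = (4.2929,-0.0000,-5.0000)
J_ω[:, 3] = z_3
entry J[2][3] = -5.0000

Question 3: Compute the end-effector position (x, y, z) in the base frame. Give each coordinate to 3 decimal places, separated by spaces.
after link 1: o_1 = (0.0000, 2.0000, 1.0000)
after link 2: o_2 = (-2.0000, 2.0000, 3.0000)
after link 3: o_3 = (-5.4641, -2.0000, 1.0000)
after link 4: o_4 = (-5.4641, -5.0000, -4.0000)
after link 5: o_5 = (-9.4641, -7.0000, -4.0000)
after link 6: o_6 = (-10.4641, -6.2929, -3.2929)

-10.464 -6.293 -3.293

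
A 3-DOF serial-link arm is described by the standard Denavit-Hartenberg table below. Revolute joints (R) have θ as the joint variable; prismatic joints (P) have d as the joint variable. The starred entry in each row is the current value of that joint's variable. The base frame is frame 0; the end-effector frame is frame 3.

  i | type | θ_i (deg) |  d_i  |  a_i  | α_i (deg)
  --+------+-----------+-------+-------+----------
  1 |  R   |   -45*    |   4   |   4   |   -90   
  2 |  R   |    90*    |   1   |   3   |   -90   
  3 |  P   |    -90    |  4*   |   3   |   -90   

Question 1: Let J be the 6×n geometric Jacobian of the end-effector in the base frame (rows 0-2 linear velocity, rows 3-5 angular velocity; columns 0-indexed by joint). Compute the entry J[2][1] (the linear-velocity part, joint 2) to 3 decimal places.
4.000

axis z_1 = (0.7071,0.7071,0.0000); lever o_n−o_1 = (0.0000,5.6569,-3.0000)
cross product → J_v[:, 1] = (-2.1213,2.1213,4.0000)
J_ω[:, 1] = z_1
entry J[2][1] = 4.0000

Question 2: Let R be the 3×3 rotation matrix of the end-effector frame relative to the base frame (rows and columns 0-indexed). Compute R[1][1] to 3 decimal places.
-0.707

End-effector y-axis (col 1 of R) = (0.7071,-0.7071,-0.0000)
R[1][1] = -0.7071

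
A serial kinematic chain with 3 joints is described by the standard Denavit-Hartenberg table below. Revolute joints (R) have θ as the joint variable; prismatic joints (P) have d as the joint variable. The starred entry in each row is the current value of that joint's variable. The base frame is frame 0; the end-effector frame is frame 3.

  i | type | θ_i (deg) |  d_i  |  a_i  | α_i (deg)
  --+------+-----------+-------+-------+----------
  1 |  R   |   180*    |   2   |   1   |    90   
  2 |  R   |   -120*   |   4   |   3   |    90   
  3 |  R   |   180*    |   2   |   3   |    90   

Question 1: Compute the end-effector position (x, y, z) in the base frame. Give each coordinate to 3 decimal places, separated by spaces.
0.732 4.000 3.000

after link 1: o_1 = (-1.0000, 0.0000, 2.0000)
after link 2: o_2 = (0.5000, 4.0000, -0.5981)
after link 3: o_3 = (0.7321, 4.0000, 3.0000)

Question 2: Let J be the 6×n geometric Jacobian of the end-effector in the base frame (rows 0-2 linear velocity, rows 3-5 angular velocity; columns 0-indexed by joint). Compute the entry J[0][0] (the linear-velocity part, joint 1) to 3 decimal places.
-4.000

axis z_0 = ẑ; lever o_n−o_0 = (0.7321,4.0000,3.0000)
cross product → J_v[:, 0] = (-4.0000,0.7321,0.0000)
J_ω[:, 0] = z_0
entry J[0][0] = -4.0000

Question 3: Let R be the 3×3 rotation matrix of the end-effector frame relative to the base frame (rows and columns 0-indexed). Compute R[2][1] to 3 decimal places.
End-effector y-axis (col 1 of R) = (0.8660,-0.0000,0.5000)
R[2][1] = 0.5000

0.500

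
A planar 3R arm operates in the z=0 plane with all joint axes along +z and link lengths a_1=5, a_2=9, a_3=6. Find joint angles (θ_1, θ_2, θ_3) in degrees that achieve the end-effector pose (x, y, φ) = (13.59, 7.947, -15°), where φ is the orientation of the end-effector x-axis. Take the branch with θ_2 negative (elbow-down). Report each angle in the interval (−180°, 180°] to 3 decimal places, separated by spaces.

wrist centre = target − a_3·(cos φ, sin φ) = (7.7944, 9.4999)
cos θ_2 = (151.0017−5²−9²)/(2·5·9) = 0.5000; θ_2 = -59.9987° (elbow-down)
β = atan2(9.4999,7.7944) = 50.6320°; ψ = atan2(-7.7941,9.5002) = -39.3661°
θ_1 = β − ψ = 89.9981°
θ_3 = φ − θ_1 − θ_2 = -44.9994° (wrapped to (-180°,180°])

89.998 -59.999 -44.999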